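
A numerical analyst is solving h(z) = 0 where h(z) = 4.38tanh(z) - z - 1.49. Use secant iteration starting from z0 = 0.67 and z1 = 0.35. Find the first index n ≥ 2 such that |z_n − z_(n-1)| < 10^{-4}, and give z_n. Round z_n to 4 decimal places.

n = 5, z_n = 0.4862

h(0.67) = 0.402212, h(0.35) = -0.366675
z2 = 0.350000 − (-0.366675)·(-0.320000)/(-0.768887) = 0.502605;  |Δ| = 0.152605
h(0.502605) = 0.040431
z3 = 0.502605 − 0.040431·(0.152605)/(0.407106) = 0.487449;  |Δ| = 0.015156
h(0.487449) = 0.003142
z4 = 0.487449 − 0.003142·(-0.015156)/(-0.037289) = 0.486173;  |Δ| = 0.001277
h(0.486173) = -0.000033
z5 = 0.486173 − (-0.000033)·(-0.001277)/(-0.003175) = 0.486186;  |Δ| = 0.000013
|z5 − z4| = 0.000013 < 10^{-4}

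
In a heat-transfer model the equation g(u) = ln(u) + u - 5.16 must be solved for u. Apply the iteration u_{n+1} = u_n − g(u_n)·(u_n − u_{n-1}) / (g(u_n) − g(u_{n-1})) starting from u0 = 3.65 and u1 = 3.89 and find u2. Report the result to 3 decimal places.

3.820

g(3.65) = -0.21527, g(3.89) = 0.08841
u2 = 3.89000 − 0.08841·(3.89000 − 3.65000) / (0.08841 − (-0.21527)) = 3.89000 − (0.02122)/(0.30368) = 3.82013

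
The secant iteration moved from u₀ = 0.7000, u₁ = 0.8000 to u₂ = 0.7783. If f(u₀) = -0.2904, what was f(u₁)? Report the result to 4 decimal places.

0.0805

The secant line through (0.7000, -0.2904) and (0.8000, f(u₁)) crosses zero at u₂ = 0.7783.
So (0.7000, -0.2904), (0.8000, f(u₁)), (0.7783, 0) are collinear:
f(u₁) = -0.2904 · (0.8000 − 0.7783) / (0.7000 − 0.7783) = -0.2904 · (0.021700)/(-0.078300) = 0.080481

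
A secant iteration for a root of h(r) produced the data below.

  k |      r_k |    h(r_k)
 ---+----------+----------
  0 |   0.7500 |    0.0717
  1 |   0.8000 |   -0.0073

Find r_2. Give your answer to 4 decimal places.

r_2 = 0.8000 − (-0.0073)·(0.8000 − 0.7500) / (-0.0073 − 0.0717)
   = 0.8000 − (-0.000365)/(-0.079000) = 0.795380

0.7954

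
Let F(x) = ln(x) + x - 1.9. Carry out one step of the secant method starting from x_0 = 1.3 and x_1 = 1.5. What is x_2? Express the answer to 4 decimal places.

1.4968

F(1.3) = -0.337636, F(1.5) = 0.005465
x_2 = 1.500000 − 0.005465·(1.500000 − 1.300000) / (0.005465 − (-0.337636)) = 1.500000 − (0.001093)/(0.343101) = 1.496814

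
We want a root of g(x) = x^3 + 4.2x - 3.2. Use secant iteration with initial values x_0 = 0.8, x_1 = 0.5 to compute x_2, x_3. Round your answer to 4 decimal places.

0.6776, 0.6858

g(0.8) = 0.672000, g(0.5) = -0.975000
x_2 = 0.500000 − (-0.975000)·(0.500000 − 0.800000) / (-0.975000 − 0.672000) = 0.500000 − (0.292500)/(-1.647000) = 0.677596
g(0.677596) = -0.042990
x_3 = 0.677596 − (-0.042990)·(0.677596 − 0.500000) / (-0.042990 − (-0.975000)) = 0.677596 − (-0.007635)/(0.932010) = 0.685787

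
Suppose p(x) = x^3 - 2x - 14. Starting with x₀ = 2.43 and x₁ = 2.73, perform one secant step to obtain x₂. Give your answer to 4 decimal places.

p(2.43) = -4.511093, p(2.73) = 0.886417
x₂ = 2.730000 − 0.886417·(2.730000 − 2.430000) / (0.886417 − (-4.511093)) = 2.730000 − (0.265925)/(5.397510) = 2.680732

2.6807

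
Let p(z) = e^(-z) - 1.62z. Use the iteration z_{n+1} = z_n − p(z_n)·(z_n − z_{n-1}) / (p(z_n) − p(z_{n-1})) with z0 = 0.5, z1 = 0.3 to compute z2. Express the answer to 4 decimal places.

0.4112

p(0.5) = -0.203469, p(0.3) = 0.254818
z2 = 0.300000 − 0.254818·(0.300000 − 0.500000) / (0.254818 − (-0.203469)) = 0.300000 − (-0.050964)/(0.458288) = 0.411205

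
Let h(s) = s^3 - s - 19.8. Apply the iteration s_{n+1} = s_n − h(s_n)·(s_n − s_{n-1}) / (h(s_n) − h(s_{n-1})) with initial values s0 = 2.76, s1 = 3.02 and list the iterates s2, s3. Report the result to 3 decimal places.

h(2.76) = -1.53542, h(3.02) = 4.72361
s2 = 3.02000 − 4.72361·(3.02000 − 2.76000) / (4.72361 − (-1.53542)) = 3.02000 − (1.22814)/(6.25903) = 2.82378
h(2.82378) = -0.10768
s3 = 2.82378 − (-0.10768)·(2.82378 − 3.02000) / (-0.10768 − 4.72361) = 2.82378 − (0.02113)/(-4.83129) = 2.82815

2.824, 2.828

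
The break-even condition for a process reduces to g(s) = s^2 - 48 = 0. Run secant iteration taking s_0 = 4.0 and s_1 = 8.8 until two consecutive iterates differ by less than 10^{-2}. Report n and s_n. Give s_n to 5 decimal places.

n = 5, s_n = 6.92820

g(4.0) = -32.0000000, g(8.8) = 29.4400000
s_2 = 8.8000000 − 29.4400000·(4.8000000)/(61.4400000) = 6.5000000;  |Δ| = 2.3000000
g(6.5000000) = -5.7500000
s_3 = 6.5000000 − (-5.7500000)·(-2.3000000)/(-35.1900000) = 6.8758170;  |Δ| = 0.3758170
g(6.8758170) = -0.7231407
s_4 = 6.8758170 − (-0.7231407)·(0.3758170)/(5.0268593) = 6.9298803;  |Δ| = 0.0540633
g(6.9298803) = 0.0232407
s_5 = 6.9298803 − 0.0232407·(0.0540633)/(0.7463814) = 6.9281969;  |Δ| = 0.0016834
|s_5 − s_4| = 0.0016834 < 10^{-2}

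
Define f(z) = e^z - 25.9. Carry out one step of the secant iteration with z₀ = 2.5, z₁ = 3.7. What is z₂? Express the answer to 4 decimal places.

3.0824

f(2.5) = -13.717506, f(3.7) = 14.547304
z₂ = 3.700000 − 14.547304·(3.700000 − 2.500000) / (14.547304 − (-13.717506)) = 3.700000 − (17.456765)/(28.264810) = 3.082385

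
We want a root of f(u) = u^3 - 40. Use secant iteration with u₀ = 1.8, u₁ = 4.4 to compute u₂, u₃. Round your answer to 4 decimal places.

2.9195, 3.2906

f(1.8) = -34.168000, f(4.4) = 45.184000
u₂ = 4.400000 − 45.184000·(4.400000 − 1.800000) / (45.184000 − (-34.168000)) = 4.400000 − (117.478400)/(79.352000) = 2.919528
f(2.919528) = -15.114979
u₃ = 2.919528 − (-15.114979)·(2.919528 − 4.400000) / (-15.114979 − 45.184000) = 2.919528 − (22.377300)/(-60.298979) = 3.290634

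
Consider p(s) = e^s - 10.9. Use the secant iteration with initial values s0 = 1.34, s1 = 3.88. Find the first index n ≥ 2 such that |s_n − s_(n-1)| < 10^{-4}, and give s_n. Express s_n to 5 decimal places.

n = 8, s_n = 2.38876

p(1.34) = -7.0809565, p(3.88) = 37.5242151
s2 = 3.8800000 − 37.5242151·(2.5400000)/(44.6051716) = 1.7432185;  |Δ| = 2.1367815
p(1.7432185) = -5.1842902
s3 = 1.7432185 − (-5.1842902)·(-2.1367815)/(-42.7085053) = 2.0025976;  |Δ| = 0.2593791
p(2.0025976) = -3.4917249
s4 = 2.0025976 − (-3.4917249)·(0.2593791)/(1.6925653) = 2.5376911;  |Δ| = 0.5350935
p(2.5376911) = 1.7504285
s5 = 2.5376911 − 1.7504285·(0.5350935)/(5.2421535) = 2.3590159;  |Δ| = 0.1786752
p(2.3590159) = -0.3194662
s6 = 2.3590159 − (-0.3194662)·(-0.1786752)/(-2.0698947) = 2.3865925;  |Δ| = 0.0275766
p(2.3865925) = -0.0236306
s7 = 2.3865925 − (-0.0236306)·(0.0275766)/(0.2958356) = 2.3887952;  |Δ| = 0.0022027
p(2.3887952) = 0.0003537
s8 = 2.3887952 − 0.0003537·(0.0022027)/(0.0239843) = 2.3887628;  |Δ| = 0.0000325
|s8 − s7| = 0.0000325 < 10^{-4}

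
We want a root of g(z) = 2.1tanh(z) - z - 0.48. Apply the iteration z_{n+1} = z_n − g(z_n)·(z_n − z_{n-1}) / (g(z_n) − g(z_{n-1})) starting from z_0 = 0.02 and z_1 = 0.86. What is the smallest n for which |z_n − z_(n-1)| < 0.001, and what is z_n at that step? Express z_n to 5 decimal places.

g(0.02) = -0.4580056, g(0.86) = 0.1221411
z_2 = 0.8600000 − 0.1221411·(0.8400000)/(0.5801467) = 0.6831507;  |Δ| = 0.1768493
g(0.6831507) = 0.0833334
z_3 = 0.6831507 − 0.0833334·(-0.1768493)/(-0.0388077) = 0.3033947;  |Δ| = 0.3797560
g(0.3033947) = -0.1651208
z_4 = 0.3033947 − (-0.1651208)·(-0.3797560)/(-0.2484542) = 0.5557777;  |Δ| = 0.2523830
g(0.5557777) = 0.0243820
z_5 = 0.5557777 − 0.0243820·(0.2523830)/(0.1895028) = 0.5233054;  |Δ| = 0.0324723
g(0.5233054) = 0.0052135
z_6 = 0.5233054 − 0.0052135·(-0.0324723)/(-0.0191685) = 0.5144735;  |Δ| = 0.0088319
g(0.5144735) = -0.0002844
z_7 = 0.5144735 − (-0.0002844)·(-0.0088319)/(-0.0054979) = 0.5149303;  |Δ| = 0.0004568
|z_7 − z_6| = 0.0004568 < 0.001

n = 7, z_n = 0.51493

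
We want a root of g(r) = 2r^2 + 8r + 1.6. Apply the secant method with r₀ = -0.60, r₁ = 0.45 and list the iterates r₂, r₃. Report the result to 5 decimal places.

-0.27792, -0.22173

g(-0.60) = -2.4800000, g(0.45) = 5.6050000
r₂ = 0.4500000 − 5.6050000·(0.4500000 − (-0.6000000)) / (5.6050000 − (-2.4800000)) = 0.4500000 − (5.8852500)/(8.0850000) = -0.2779221
g(-0.2779221) = -0.4688953
r₃ = -0.2779221 − (-0.4688953)·(-0.2779221 − 0.4500000) / (-0.4688953 − 5.6050000) = -0.2779221 − (0.3413192)/(-6.0738953) = -0.2217276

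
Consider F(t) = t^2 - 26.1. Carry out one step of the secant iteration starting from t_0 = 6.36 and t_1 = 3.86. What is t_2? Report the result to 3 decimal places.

F(6.36) = 14.34960, F(3.86) = -11.20040
t_2 = 3.86000 − (-11.20040)·(3.86000 − 6.36000) / (-11.20040 − 14.34960) = 3.86000 − (28.00100)/(-25.55000) = 4.95593

4.956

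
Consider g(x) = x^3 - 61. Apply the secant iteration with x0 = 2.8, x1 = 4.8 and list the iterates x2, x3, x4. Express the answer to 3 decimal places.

3.681, 3.886, 3.940

g(2.8) = -39.04800, g(4.8) = 49.59200
x2 = 4.80000 − 49.59200·(4.80000 − 2.80000) / (49.59200 − (-39.04800)) = 4.80000 − (99.18400)/(88.64000) = 3.68105
g(3.68105) = -11.12142
x3 = 3.68105 − (-11.12142)·(3.68105 − 4.80000) / (-11.12142 − 49.59200) = 3.68105 − (12.44435)/(-60.71342) = 3.88602
g(3.88602) = -2.31682
x4 = 3.88602 − (-2.31682)·(3.88602 − 3.68105) / (-2.31682 − (-11.12142)) = 3.88602 − (-0.47488)/(8.80460) = 3.93995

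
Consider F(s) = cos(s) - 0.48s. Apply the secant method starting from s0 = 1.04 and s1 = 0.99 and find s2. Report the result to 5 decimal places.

1.04528

F(1.04) = 0.0070203, F(0.99) = 0.0734899
s2 = 0.9900000 − 0.0734899·(0.9900000 − 1.0400000) / (0.0734899 − 0.0070203) = 0.9900000 − (-0.0036745)/(0.0664696) = 1.0452808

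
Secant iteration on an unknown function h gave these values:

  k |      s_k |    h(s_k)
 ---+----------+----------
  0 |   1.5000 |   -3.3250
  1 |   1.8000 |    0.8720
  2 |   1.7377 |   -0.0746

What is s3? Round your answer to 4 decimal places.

1.7426

s3 = 1.7377 − (-0.0746)·(1.7377 − 1.8000) / (-0.0746 − 0.8720)
   = 1.7377 − (0.004648)/(-0.946600) = 1.742610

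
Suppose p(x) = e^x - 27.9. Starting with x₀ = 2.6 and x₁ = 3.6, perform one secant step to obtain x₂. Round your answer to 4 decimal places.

p(2.6) = -14.436262, p(3.6) = 8.698234
x₂ = 3.600000 − 8.698234·(3.600000 − 2.600000) / (8.698234 − (-14.436262)) = 3.600000 − (8.698234)/(23.134496) = 3.224015

3.2240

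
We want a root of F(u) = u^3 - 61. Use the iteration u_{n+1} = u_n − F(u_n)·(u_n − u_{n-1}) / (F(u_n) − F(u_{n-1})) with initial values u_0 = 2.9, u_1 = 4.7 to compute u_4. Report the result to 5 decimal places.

F(2.9) = -36.6110000, F(4.7) = 42.8230000
u_2 = 4.7000000 − 42.8230000·(4.7000000 − 2.9000000) / (42.8230000 − (-36.6110000)) = 4.7000000 − (77.0814000)/(79.4340000) = 3.7296170
F(3.7296170) = -9.1208656
u_3 = 3.7296170 − (-9.1208656)·(3.7296170 − 4.7000000) / (-9.1208656 − 42.8230000) = 3.7296170 − (8.8507325)/(-51.9438656) = 3.9000074
F(3.9000074) = -1.6806636
u_4 = 3.9000074 − (-1.6806636)·(3.9000074 − 3.7296170) / (-1.6806636 − (-9.1208656)) = 3.9000074 − (-0.2863688)/(7.4402020) = 3.9384968

3.93850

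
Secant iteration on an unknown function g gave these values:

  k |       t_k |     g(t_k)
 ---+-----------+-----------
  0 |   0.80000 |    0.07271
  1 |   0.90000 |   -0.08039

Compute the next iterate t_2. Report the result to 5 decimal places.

t_2 = 0.90000 − (-0.08039)·(0.90000 − 0.80000) / (-0.08039 − 0.07271)
   = 0.90000 − (-0.0080390)/(-0.1531000) = 0.8474918

0.84749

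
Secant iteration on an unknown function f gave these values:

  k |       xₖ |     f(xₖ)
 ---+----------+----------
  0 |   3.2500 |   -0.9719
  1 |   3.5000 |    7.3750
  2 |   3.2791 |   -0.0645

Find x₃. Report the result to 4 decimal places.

3.2810

x₃ = 3.2791 − (-0.0645)·(3.2791 − 3.5000) / (-0.0645 − 7.3750)
   = 3.2791 − (0.014248)/(-7.439500) = 3.281015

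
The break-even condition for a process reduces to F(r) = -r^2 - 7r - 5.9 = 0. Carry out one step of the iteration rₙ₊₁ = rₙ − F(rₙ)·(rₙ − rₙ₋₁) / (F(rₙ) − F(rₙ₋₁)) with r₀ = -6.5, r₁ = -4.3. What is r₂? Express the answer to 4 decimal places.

-5.8026

F(-6.5) = -2.650000, F(-4.3) = 5.710000
r₂ = -4.300000 − 5.710000·(-4.300000 − (-6.500000)) / (5.710000 − (-2.650000)) = -4.300000 − (12.562000)/(8.360000) = -5.802632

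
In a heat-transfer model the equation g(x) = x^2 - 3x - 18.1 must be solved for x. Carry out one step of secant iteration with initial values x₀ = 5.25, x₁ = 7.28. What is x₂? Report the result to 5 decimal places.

g(5.25) = -6.2875000, g(7.28) = 13.0584000
x₂ = 7.2800000 − 13.0584000·(7.2800000 − 5.2500000) / (13.0584000 − (-6.2875000)) = 7.2800000 − (26.5085520)/(19.3459000) = 5.9097587

5.90976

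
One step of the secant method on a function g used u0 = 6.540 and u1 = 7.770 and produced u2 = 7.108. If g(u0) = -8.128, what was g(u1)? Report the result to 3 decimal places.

9.473

The secant line through (6.540, -8.128) and (7.770, g(u1)) crosses zero at u2 = 7.108.
So (6.540, -8.128), (7.770, g(u1)), (7.108, 0) are collinear:
g(u1) = -8.128 · (7.770 − 7.108) / (6.540 − 7.108) = -8.128 · (0.66200)/(-0.56800) = 9.47313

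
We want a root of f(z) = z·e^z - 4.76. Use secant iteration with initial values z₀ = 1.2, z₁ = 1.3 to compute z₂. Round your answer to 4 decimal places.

1.2987

f(1.2) = -0.775860, f(1.3) = 0.010086
z₂ = 1.300000 − 0.010086·(1.300000 − 1.200000) / (0.010086 − (-0.775860)) = 1.300000 − (0.001009)/(0.785945) = 1.298717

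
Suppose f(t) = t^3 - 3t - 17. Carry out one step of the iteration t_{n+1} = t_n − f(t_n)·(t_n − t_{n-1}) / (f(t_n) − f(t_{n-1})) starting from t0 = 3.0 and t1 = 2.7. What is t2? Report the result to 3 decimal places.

f(3.0) = 1.00000, f(2.7) = -5.41700
t2 = 2.70000 − (-5.41700)·(2.70000 − 3.00000) / (-5.41700 − 1.00000) = 2.70000 − (1.62510)/(-6.41700) = 2.95325

2.953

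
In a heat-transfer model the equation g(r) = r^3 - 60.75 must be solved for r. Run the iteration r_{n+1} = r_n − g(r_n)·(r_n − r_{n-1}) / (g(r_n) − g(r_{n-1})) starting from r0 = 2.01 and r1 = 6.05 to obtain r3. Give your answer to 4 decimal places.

3.5326

g(2.01) = -52.629399, g(6.05) = 160.695125
r2 = 6.050000 − 160.695125·(6.050000 − 2.010000) / (160.695125 − (-52.629399)) = 6.050000 − (649.208305)/(213.324524) = 3.006710
g(3.006710) = -33.568414
r3 = 3.006710 − (-33.568414)·(3.006710 − 6.050000) / (-33.568414 − 160.695125) = 3.006710 − (102.158404)/(-194.263539) = 3.532586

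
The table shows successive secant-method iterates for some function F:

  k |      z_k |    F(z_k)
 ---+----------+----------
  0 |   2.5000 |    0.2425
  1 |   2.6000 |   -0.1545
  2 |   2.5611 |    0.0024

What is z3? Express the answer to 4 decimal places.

z3 = 2.5611 − 0.0024·(2.5611 − 2.6000) / (0.0024 − (-0.1545))
   = 2.5611 − (-0.000093)/(0.156900) = 2.561695

2.5617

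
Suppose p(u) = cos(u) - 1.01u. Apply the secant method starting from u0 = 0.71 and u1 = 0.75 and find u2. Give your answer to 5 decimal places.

p(0.71) = 0.0412619, p(0.75) = -0.0258111
u2 = 0.7500000 − (-0.0258111)·(0.7500000 − 0.7100000) / (-0.0258111 − 0.0412619) = 0.7500000 − (-0.0010324)/(-0.0670730) = 0.7346071

0.73461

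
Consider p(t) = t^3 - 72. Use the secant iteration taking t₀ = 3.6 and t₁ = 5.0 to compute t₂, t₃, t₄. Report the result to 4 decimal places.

p(3.6) = -25.344000, p(5.0) = 53.000000
t₂ = 5.000000 − 53.000000·(5.000000 − 3.600000) / (53.000000 − (-25.344000)) = 5.000000 − (74.200000)/(78.344000) = 4.052895
p(4.052895) = -5.427321
t₃ = 4.052895 − (-5.427321)·(4.052895 − 5.000000) / (-5.427321 − 53.000000) = 4.052895 − (5.140243)/(-58.427321) = 4.140872
p(4.140872) = -0.997228
t₄ = 4.140872 − (-0.997228)·(4.140872 − 4.052895) / (-0.997228 − (-5.427321)) = 4.140872 − (-0.087733)/(4.430093) = 4.160675

4.0529, 4.1409, 4.1607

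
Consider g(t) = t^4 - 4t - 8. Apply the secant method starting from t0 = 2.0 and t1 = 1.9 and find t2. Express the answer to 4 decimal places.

g(2.0) = 0.000000, g(1.9) = -2.567900
t2 = 1.900000 − (-2.567900)·(1.900000 − 2.000000) / (-2.567900 − 0.000000) = 1.900000 − (0.256790)/(-2.567900) = 2.000000

2.0000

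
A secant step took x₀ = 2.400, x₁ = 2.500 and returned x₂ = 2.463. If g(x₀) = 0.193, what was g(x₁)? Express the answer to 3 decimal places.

The secant line through (2.400, 0.193) and (2.500, g(x₁)) crosses zero at x₂ = 2.463.
So (2.400, 0.193), (2.500, g(x₁)), (2.463, 0) are collinear:
g(x₁) = 0.193 · (2.500 − 2.463) / (2.400 − 2.463) = 0.193 · (0.03700)/(-0.06300) = -0.11335

-0.113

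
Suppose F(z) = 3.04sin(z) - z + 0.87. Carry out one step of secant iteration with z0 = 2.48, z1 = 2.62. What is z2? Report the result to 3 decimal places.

2.553

F(2.48) = 0.25770, F(2.62) = -0.23528
z2 = 2.62000 − (-0.23528)·(2.62000 − 2.48000) / (-0.23528 − 0.25770) = 2.62000 − (-0.03294)/(-0.49298) = 2.55318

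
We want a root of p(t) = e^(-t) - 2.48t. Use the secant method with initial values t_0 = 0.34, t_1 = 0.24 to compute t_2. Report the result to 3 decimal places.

0.299

p(0.34) = -0.13143, p(0.24) = 0.19143
t_2 = 0.24000 − 0.19143·(0.24000 − 0.34000) / (0.19143 − (-0.13143)) = 0.24000 − (-0.01914)/(0.32286) = 0.29929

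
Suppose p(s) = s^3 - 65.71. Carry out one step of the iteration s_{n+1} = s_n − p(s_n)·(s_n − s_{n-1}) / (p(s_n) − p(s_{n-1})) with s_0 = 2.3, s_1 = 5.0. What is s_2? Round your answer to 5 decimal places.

p(2.3) = -53.5430000, p(5.0) = 59.2900000
s_2 = 5.0000000 − 59.2900000·(5.0000000 − 2.3000000) / (59.2900000 − (-53.5430000)) = 5.0000000 − (160.0830000)/(112.8330000) = 3.5812395

3.58124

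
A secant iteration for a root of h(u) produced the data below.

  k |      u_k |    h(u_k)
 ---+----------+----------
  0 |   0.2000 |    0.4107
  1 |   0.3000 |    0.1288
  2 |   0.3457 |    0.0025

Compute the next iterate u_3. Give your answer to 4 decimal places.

0.3466

u_3 = 0.3457 − 0.0025·(0.3457 − 0.3000) / (0.0025 − 0.1288)
   = 0.3457 − (0.000114)/(-0.126300) = 0.346605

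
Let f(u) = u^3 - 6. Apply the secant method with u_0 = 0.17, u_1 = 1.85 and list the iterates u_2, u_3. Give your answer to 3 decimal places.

1.762, 1.816

f(0.17) = -5.99509, f(1.85) = 0.33163
u_2 = 1.85000 − 0.33163·(1.85000 − 0.17000) / (0.33163 − (-5.99509)) = 1.85000 − (0.55713)/(6.32671) = 1.76194
f(1.76194) = -0.53018
u_3 = 1.76194 − (-0.53018)·(1.76194 − 1.85000) / (-0.53018 − 0.33163) = 1.76194 − (0.04669)/(-0.86180) = 1.81611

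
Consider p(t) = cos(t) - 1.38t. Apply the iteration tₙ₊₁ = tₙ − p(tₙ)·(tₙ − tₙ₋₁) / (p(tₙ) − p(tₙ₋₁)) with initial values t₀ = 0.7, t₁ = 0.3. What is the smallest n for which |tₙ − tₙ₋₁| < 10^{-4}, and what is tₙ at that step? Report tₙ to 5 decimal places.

n = 5, tₙ = 0.59863

p(0.7) = -0.2011578, p(0.3) = 0.5413365
t₂ = 0.3000000 − 0.5413365·(-0.4000000)/(0.7424943) = 0.5916313;  |Δ| = 0.2916313
p(0.5916313) = 0.0135807
t₃ = 0.5916313 − 0.0135807·(0.2916313)/(-0.5277557) = 0.5991359;  |Δ| = 0.0075046
p(0.5991359) = -0.0009843
t₄ = 0.5991359 − (-0.0009843)·(0.0075046)/(-0.0145650) = 0.5986287;  |Δ| = 0.0005071
p(0.5986287) = 0.0000015
t₅ = 0.5986287 − 0.0000015·(-0.0005071)/(0.0009857) = 0.5986295;  |Δ| = 0.0000008
|t₅ − t₄| = 0.0000008 < 10^{-4}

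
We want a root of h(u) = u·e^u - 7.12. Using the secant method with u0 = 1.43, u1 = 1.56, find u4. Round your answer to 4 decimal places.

h(1.43) = -1.144460, h(1.56) = 0.303761
u2 = 1.560000 − 0.303761·(1.560000 − 1.430000) / (0.303761 − (-1.144460)) = 1.560000 − (0.039489)/(1.448221) = 1.532733
h(1.532733) = -0.022199
u3 = 1.532733 − (-0.022199)·(1.532733 − 1.560000) / (-0.022199 − 0.303761) = 1.532733 − (0.000605)/(-0.325960) = 1.534590
h(1.534590) = -0.000391
u4 = 1.534590 − (-0.000391)·(1.534590 − 1.532733) / (-0.000391 − (-0.022199)) = 1.534590 − (-0.000001)/(0.021808) = 1.534623

1.5346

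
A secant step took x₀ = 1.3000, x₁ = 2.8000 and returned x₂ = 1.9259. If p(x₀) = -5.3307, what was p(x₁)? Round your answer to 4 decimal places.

The secant line through (1.3000, -5.3307) and (2.8000, p(x₁)) crosses zero at x₂ = 1.9259.
So (1.3000, -5.3307), (2.8000, p(x₁)), (1.9259, 0) are collinear:
p(x₁) = -5.3307 · (2.8000 − 1.9259) / (1.3000 − 1.9259) = -5.3307 · (0.874100)/(-0.625900) = 7.444584

7.4446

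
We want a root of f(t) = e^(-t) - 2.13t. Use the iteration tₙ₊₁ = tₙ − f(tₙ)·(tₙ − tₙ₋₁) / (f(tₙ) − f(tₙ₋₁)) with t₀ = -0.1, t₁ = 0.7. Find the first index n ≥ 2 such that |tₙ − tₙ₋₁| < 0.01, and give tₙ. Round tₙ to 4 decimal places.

f(-0.1) = 1.318171, f(0.7) = -0.994415
t₂ = 0.700000 − (-0.994415)·(0.800000)/(-2.312586) = 0.355999;  |Δ| = 0.344001
f(0.355999) = -0.057805
t₃ = 0.355999 − (-0.057805)·(-0.344001)/(0.936610) = 0.334768;  |Δ| = 0.021231
f(0.334768) = 0.002447
t₄ = 0.334768 − 0.002447·(-0.021231)/(0.060252) = 0.335631;  |Δ| = 0.000862
|t₄ − t₃| = 0.000862 < 0.01

n = 4, tₙ = 0.3356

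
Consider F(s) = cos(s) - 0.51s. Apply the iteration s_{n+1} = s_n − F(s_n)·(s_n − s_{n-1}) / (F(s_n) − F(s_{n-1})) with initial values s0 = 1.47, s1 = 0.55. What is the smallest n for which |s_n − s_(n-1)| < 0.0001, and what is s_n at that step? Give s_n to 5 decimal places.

n = 5, s_n = 1.02232

F(1.47) = -0.6490743, F(0.55) = 0.5720245
s2 = 0.5500000 − 0.5720245·(-0.9200000)/(1.2210988) = 0.9809746;  |Δ| = 0.4309746
F(0.9809746) = 0.0559158
s3 = 0.9809746 − 0.0559158·(0.4309746)/(-0.5161087) = 1.0276669;  |Δ| = 0.0466923
F(1.0276669) = -0.0072925
s4 = 1.0276669 − (-0.0072925)·(0.0466923)/(-0.0632084) = 1.0222799;  |Δ| = 0.0053870
F(1.0222799) = 0.0000591
s5 = 1.0222799 − 0.0000591·(-0.0053870)/(0.0073517) = 1.0223232;  |Δ| = 0.0000433
|s5 − s4| = 0.0000433 < 0.0001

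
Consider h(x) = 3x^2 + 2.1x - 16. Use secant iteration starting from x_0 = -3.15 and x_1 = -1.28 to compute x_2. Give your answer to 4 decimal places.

h(-3.15) = 7.152500, h(-1.28) = -13.772800
x_2 = -1.280000 − (-13.772800)·(-1.280000 − (-3.150000)) / (-13.772800 − 7.152500) = -1.280000 − (-25.755136)/(-20.925300) = -2.510813

-2.5108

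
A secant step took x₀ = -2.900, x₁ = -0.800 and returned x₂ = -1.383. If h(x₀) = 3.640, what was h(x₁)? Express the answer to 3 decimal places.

-1.399

The secant line through (-2.900, 3.640) and (-0.800, h(x₁)) crosses zero at x₂ = -1.383.
So (-2.900, 3.640), (-0.800, h(x₁)), (-1.383, 0) are collinear:
h(x₁) = 3.640 · (-0.800 − (-1.383)) / (-2.900 − (-1.383)) = 3.640 · (0.58300)/(-1.51700) = -1.39889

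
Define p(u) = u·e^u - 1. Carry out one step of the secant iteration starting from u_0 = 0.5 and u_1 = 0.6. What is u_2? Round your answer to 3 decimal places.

0.565

p(0.5) = -0.17564, p(0.6) = 0.09327
u_2 = 0.60000 − 0.09327·(0.60000 − 0.50000) / (0.09327 − (-0.17564)) = 0.60000 − (0.00933)/(0.26891) = 0.56532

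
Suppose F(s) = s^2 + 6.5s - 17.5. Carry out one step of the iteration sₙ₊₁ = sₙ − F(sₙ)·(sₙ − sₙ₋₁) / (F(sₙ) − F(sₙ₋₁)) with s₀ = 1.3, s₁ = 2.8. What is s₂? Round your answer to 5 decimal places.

F(1.3) = -7.3600000, F(2.8) = 8.5400000
s₂ = 2.8000000 − 8.5400000·(2.8000000 − 1.3000000) / (8.5400000 − (-7.3600000)) = 2.8000000 − (12.8100000)/(15.9000000) = 1.9943396

1.99434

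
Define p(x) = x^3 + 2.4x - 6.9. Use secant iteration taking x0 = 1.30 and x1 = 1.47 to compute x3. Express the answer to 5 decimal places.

1.49175

p(1.30) = -1.5830000, p(1.47) = -0.1954770
x2 = 1.4700000 − (-0.1954770)·(1.4700000 − 1.3000000) / (-0.1954770 − (-1.5830000)) = 1.4700000 − (-0.0332311)/(1.3875230) = 1.4939499
p(1.4939499) = 0.0198064
x3 = 1.4939499 − 0.0198064·(1.4939499 − 1.4700000) / (0.0198064 − (-0.1954770)) = 1.4939499 − (0.0004744)/(0.2152834) = 1.4917465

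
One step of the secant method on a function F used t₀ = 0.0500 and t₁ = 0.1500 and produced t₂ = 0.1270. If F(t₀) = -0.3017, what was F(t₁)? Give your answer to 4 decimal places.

The secant line through (0.0500, -0.3017) and (0.1500, F(t₁)) crosses zero at t₂ = 0.1270.
So (0.0500, -0.3017), (0.1500, F(t₁)), (0.1270, 0) are collinear:
F(t₁) = -0.3017 · (0.1500 − 0.1270) / (0.0500 − 0.1270) = -0.3017 · (0.023000)/(-0.077000) = 0.090118

0.0901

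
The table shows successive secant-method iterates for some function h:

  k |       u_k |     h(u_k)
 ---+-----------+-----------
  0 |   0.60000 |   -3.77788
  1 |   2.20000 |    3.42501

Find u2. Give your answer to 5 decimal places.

u2 = 2.20000 − 3.42501·(2.20000 − 0.60000) / (3.42501 − (-3.77788))
   = 2.20000 − (5.4800160)/(7.2028900) = 1.4391920

1.43919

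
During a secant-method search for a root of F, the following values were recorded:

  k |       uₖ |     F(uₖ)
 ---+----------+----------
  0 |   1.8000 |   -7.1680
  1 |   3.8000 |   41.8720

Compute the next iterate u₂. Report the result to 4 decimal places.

u₂ = 3.8000 − 41.8720·(3.8000 − 1.8000) / (41.8720 − (-7.1680))
   = 3.8000 − (83.744000)/(49.040000) = 2.092333

2.0923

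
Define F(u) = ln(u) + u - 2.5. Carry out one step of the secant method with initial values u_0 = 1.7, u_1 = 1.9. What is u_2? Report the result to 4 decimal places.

1.8731

F(1.7) = -0.269372, F(1.9) = 0.041854
u_2 = 1.900000 − 0.041854·(1.900000 − 1.700000) / (0.041854 − (-0.269372)) = 1.900000 − (0.008371)/(0.311226) = 1.873104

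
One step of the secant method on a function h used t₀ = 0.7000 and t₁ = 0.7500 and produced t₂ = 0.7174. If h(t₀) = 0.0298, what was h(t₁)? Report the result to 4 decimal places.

The secant line through (0.7000, 0.0298) and (0.7500, h(t₁)) crosses zero at t₂ = 0.7174.
So (0.7000, 0.0298), (0.7500, h(t₁)), (0.7174, 0) are collinear:
h(t₁) = 0.0298 · (0.7500 − 0.7174) / (0.7000 − 0.7174) = 0.0298 · (0.032600)/(-0.017400) = -0.055832

-0.0558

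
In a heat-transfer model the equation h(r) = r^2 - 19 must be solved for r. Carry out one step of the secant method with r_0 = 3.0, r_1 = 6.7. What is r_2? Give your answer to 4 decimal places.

4.0309

h(3.0) = -10.000000, h(6.7) = 25.890000
r_2 = 6.700000 − 25.890000·(6.700000 − 3.000000) / (25.890000 − (-10.000000)) = 6.700000 − (95.793000)/(35.890000) = 4.030928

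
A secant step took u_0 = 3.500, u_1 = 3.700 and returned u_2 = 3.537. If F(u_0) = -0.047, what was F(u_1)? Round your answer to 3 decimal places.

0.207

The secant line through (3.500, -0.047) and (3.700, F(u_1)) crosses zero at u_2 = 3.537.
So (3.500, -0.047), (3.700, F(u_1)), (3.537, 0) are collinear:
F(u_1) = -0.047 · (3.700 − 3.537) / (3.500 − 3.537) = -0.047 · (0.16300)/(-0.03700) = 0.20705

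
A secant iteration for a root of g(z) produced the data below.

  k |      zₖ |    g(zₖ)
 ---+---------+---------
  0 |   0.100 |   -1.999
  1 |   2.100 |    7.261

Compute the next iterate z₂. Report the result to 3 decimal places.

z₂ = 2.100 − 7.261·(2.100 − 0.100) / (7.261 − (-1.999))
   = 2.100 − (14.52200)/(9.26000) = 0.53175

0.532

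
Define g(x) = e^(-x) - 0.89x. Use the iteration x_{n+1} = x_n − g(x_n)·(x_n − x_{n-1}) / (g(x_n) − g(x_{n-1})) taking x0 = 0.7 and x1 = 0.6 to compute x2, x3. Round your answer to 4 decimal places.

0.6105, 0.6103

g(0.7) = -0.126415, g(0.6) = 0.014812
x2 = 0.600000 − 0.014812·(0.600000 − 0.700000) / (0.014812 − (-0.126415)) = 0.600000 − (-0.001481)/(0.141226) = 0.610488
g(0.610488) = -0.000248
x3 = 0.610488 − (-0.000248)·(0.610488 − 0.600000) / (-0.000248 − 0.014812) = 0.610488 − (-0.000003)/(-0.015060) = 0.610315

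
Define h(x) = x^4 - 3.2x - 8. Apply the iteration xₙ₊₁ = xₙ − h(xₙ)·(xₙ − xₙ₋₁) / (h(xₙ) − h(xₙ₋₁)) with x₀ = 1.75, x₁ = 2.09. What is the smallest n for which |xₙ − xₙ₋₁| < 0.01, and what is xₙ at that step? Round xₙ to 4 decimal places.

n = 4, xₙ = 1.9417

h(1.75) = -4.221094, h(2.09) = 4.392298
x₂ = 2.090000 − 4.392298·(0.340000)/(8.613391) = 1.916621;  |Δ| = 0.173379
h(1.916621) = -0.639055
x₃ = 1.916621 − (-0.639055)·(-0.173379)/(-5.031352) = 1.938643;  |Δ| = 0.022022
h(1.938643) = -0.078572
x₄ = 1.938643 − (-0.078572)·(0.022022)/(0.560483) = 1.941730;  |Δ| = 0.003087
|x₄ − x₃| = 0.003087 < 0.01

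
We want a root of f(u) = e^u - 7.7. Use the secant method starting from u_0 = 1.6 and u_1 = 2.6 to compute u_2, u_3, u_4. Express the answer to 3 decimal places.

f(1.6) = -2.74697, f(2.6) = 5.76374
u_2 = 2.60000 − 5.76374·(2.60000 − 1.60000) / (5.76374 − (-2.74697)) = 2.60000 − (5.76374)/(8.51071) = 1.92277
f(1.92277) = -0.86015
u_3 = 1.92277 − (-0.86015)·(1.92277 − 2.60000) / (-0.86015 − 5.76374) = 1.92277 − (0.58252)/(-6.62389) = 2.01071
f(2.01071) = -0.23139
u_4 = 2.01071 − (-0.23139)·(2.01071 − 1.92277) / (-0.23139 − (-0.86015)) = 2.01071 − (-0.02035)/(0.62876) = 2.04307

1.923, 2.011, 2.043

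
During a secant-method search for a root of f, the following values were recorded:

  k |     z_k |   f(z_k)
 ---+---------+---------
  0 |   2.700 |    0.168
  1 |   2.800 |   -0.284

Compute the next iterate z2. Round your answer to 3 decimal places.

2.737

z2 = 2.800 − (-0.284)·(2.800 − 2.700) / (-0.284 − 0.168)
   = 2.800 − (-0.02840)/(-0.45200) = 2.73717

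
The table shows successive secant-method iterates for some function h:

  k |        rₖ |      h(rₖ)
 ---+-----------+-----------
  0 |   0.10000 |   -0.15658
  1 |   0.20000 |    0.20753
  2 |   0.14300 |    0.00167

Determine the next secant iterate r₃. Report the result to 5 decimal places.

0.14254

r₃ = 0.14300 − 0.00167·(0.14300 − 0.20000) / (0.00167 − 0.20753)
   = 0.14300 − (-0.0000952)/(-0.2058600) = 0.1425376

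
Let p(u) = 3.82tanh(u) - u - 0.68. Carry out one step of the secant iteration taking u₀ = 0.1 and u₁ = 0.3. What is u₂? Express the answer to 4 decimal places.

p(0.1) = -0.399268, p(0.3) = 0.132814
u₂ = 0.300000 − 0.132814·(0.300000 − 0.100000) / (0.132814 − (-0.399268)) = 0.300000 − (0.026563)/(0.532082) = 0.250078

0.2501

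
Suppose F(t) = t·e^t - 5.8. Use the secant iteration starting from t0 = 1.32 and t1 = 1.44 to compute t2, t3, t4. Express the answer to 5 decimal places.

F(1.32) = -0.8586838, F(1.44) = 0.2778020
t2 = 1.4400000 − 0.2778020·(1.4400000 − 1.3200000) / (0.2778020 − (-0.8586838)) = 1.4400000 − (0.0333362)/(1.1364858) = 1.4106673
F(1.4106673) = -0.0181130
t3 = 1.4106673 − (-0.0181130)·(1.4106673 − 1.4400000) / (-0.0181130 − 0.2778020) = 1.4106673 − (0.0005313)/(-0.2959150) = 1.4124627
F(1.4124627) = -0.0003503
t4 = 1.4124627 − (-0.0003503)·(1.4124627 − 1.4106673) / (-0.0003503 − (-0.0181130)) = 1.4124627 − (-0.0000006)/(0.0177628) = 1.4124981

1.41067, 1.41246, 1.41250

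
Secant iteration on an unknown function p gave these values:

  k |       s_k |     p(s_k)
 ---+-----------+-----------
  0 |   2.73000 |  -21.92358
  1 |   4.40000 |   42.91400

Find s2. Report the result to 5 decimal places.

3.29468

s2 = 4.40000 − 42.91400·(4.40000 − 2.73000) / (42.91400 − (-21.92358))
   = 4.40000 − (71.6663800)/(64.8375800) = 3.2946784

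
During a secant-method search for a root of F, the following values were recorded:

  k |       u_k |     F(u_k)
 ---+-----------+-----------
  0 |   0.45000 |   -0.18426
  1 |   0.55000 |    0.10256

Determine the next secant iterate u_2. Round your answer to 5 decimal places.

0.51424

u_2 = 0.55000 − 0.10256·(0.55000 − 0.45000) / (0.10256 − (-0.18426))
   = 0.55000 − (0.0102560)/(0.2868200) = 0.5142424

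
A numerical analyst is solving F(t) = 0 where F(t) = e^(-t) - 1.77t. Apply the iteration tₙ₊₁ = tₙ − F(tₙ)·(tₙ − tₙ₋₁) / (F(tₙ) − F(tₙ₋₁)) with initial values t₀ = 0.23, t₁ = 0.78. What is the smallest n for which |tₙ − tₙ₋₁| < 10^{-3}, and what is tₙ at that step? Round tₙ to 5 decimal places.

F(0.23) = 0.3874336, F(0.78) = -0.9221940
t₂ = 0.7800000 − (-0.9221940)·(0.5500000)/(-1.3096276) = 0.3927092;  |Δ| = 0.3872908
F(0.3927092) = -0.0198703
t₃ = 0.3927092 − (-0.0198703)·(-0.3872908)/(0.9023237) = 0.3841806;  |Δ| = 0.0085286
F(0.3841806) = 0.0010087
t₄ = 0.3841806 − 0.0010087·(-0.0085286)/(0.0208790) = 0.3845927;  |Δ| = 0.0004120
|t₄ − t₃| = 0.0004120 < 10^{-3}

n = 4, tₙ = 0.38459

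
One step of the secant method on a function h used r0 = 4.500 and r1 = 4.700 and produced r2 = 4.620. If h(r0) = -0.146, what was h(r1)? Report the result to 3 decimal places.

The secant line through (4.500, -0.146) and (4.700, h(r1)) crosses zero at r2 = 4.620.
So (4.500, -0.146), (4.700, h(r1)), (4.620, 0) are collinear:
h(r1) = -0.146 · (4.700 − 4.620) / (4.500 − 4.620) = -0.146 · (0.08000)/(-0.12000) = 0.09733

0.097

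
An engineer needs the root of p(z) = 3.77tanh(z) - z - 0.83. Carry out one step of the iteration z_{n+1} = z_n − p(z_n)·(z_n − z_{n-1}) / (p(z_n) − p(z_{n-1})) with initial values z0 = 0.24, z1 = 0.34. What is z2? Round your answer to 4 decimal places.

p(0.24) = -0.182181, p(0.34) = 0.064590
z2 = 0.340000 − 0.064590·(0.340000 − 0.240000) / (0.064590 − (-0.182181)) = 0.340000 − (0.006459)/(0.246771) = 0.313826

0.3138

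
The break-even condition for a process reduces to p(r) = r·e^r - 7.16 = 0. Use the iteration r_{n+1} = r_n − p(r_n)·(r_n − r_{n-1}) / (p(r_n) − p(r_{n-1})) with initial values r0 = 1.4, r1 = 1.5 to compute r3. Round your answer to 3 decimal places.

1.538

p(1.4) = -1.48272, p(1.5) = -0.43747
r2 = 1.50000 − (-0.43747)·(1.50000 − 1.40000) / (-0.43747 − (-1.48272)) = 1.50000 − (-0.04375)/(1.04525) = 1.54185
p(1.54185) = 0.04545
r3 = 1.54185 − 0.04545·(1.54185 − 1.50000) / (0.04545 − (-0.43747)) = 1.54185 − (0.00190)/(0.48291) = 1.53791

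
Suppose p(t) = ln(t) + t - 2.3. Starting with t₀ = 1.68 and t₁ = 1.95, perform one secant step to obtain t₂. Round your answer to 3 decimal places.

p(1.68) = -0.10121, p(1.95) = 0.31783
t₂ = 1.95000 − 0.31783·(1.95000 − 1.68000) / (0.31783 − (-0.10121)) = 1.95000 − (0.08581)/(0.41904) = 1.74521

1.745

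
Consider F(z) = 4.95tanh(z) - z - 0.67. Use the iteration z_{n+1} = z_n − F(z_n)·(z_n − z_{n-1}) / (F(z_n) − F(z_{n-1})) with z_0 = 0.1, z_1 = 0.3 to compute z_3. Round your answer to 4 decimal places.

F(0.1) = -0.276643, F(0.3) = 0.471997
z_2 = 0.300000 − 0.471997·(0.300000 − 0.100000) / (0.471997 − (-0.276643)) = 0.300000 − (0.094399)/(0.748641) = 0.173906
F(0.173906) = 0.008352
z_3 = 0.173906 − 0.008352·(0.173906 − 0.300000) / (0.008352 − 0.471997) = 0.173906 − (-0.001053)/(-0.463645) = 0.171634

0.1716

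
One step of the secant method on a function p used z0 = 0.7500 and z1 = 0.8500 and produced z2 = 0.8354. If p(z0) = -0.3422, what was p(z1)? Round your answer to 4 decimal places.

0.0585

The secant line through (0.7500, -0.3422) and (0.8500, p(z1)) crosses zero at z2 = 0.8354.
So (0.7500, -0.3422), (0.8500, p(z1)), (0.8354, 0) are collinear:
p(z1) = -0.3422 · (0.8500 − 0.8354) / (0.7500 − 0.8354) = -0.3422 · (0.014600)/(-0.085400) = 0.058503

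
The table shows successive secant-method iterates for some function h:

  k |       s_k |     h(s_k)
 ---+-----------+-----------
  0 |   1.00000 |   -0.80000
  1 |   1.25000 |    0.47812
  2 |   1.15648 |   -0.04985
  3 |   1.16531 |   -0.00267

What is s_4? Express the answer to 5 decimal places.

s_4 = 1.16531 − (-0.00267)·(1.16531 − 1.15648) / (-0.00267 − (-0.04985))
   = 1.16531 − (-0.0000236)/(0.0471800) = 1.1658097

1.16581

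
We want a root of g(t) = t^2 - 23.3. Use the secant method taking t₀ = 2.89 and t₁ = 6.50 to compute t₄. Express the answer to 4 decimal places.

g(2.89) = -14.947900, g(6.50) = 18.950000
t₂ = 6.500000 − 18.950000·(6.500000 − 2.890000) / (18.950000 − (-14.947900)) = 6.500000 − (68.409500)/(33.897900) = 4.481896
g(4.481896) = -3.212612
t₃ = 4.481896 − (-3.212612)·(4.481896 − 6.500000) / (-3.212612 − 18.950000) = 4.481896 − (6.483385)/(-22.162612) = 4.774433
g(4.774433) = -0.504792
t₄ = 4.774433 − (-0.504792)·(4.774433 − 4.481896) / (-0.504792 − (-3.212612)) = 4.774433 − (-0.147670)/(2.707819) = 4.828968

4.8290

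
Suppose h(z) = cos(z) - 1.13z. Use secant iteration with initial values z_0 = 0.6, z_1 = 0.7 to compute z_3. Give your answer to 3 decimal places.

h(0.6) = 0.14734, h(0.7) = -0.02616
z_2 = 0.70000 − (-0.02616)·(0.70000 − 0.60000) / (-0.02616 − 0.14734) = 0.70000 − (-0.00262)/(-0.17349) = 0.68492
h(0.68492) = 0.00050
z_3 = 0.68492 − 0.00050·(0.68492 − 0.70000) / (0.00050 − (-0.02616)) = 0.68492 − (-0.00001)/(0.02666) = 0.68521

0.685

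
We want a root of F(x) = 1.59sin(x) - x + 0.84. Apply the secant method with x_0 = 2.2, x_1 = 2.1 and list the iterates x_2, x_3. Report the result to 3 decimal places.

F(2.2) = -0.07449, F(2.1) = 0.11250
x_2 = 2.10000 − 0.11250·(2.10000 − 2.20000) / (0.11250 − (-0.07449)) = 2.10000 − (-0.01125)/(0.18699) = 2.16016
F(2.16016) = 0.00159
x_3 = 2.16016 − 0.00159·(2.16016 − 2.10000) / (0.00159 − 0.11250) = 2.16016 − (0.00010)/(-0.11091) = 2.16103

2.160, 2.161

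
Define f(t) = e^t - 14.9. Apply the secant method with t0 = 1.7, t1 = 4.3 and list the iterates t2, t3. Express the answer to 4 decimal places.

f(1.7) = -9.426053, f(4.3) = 58.799794
t2 = 4.300000 − 58.799794·(4.300000 − 1.700000) / (58.799794 − (-9.426053)) = 4.300000 − (152.879464)/(68.225846) = 2.059215
f(2.059215) = -7.060188
t3 = 2.059215 − (-7.060188)·(2.059215 − 4.300000) / (-7.060188 − 58.799794) = 2.059215 − (15.820365)/(-65.859982) = 2.299427

2.0592, 2.2994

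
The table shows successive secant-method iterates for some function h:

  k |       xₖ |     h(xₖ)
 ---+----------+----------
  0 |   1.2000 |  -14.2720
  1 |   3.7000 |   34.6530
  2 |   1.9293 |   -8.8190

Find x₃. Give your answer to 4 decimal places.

x₃ = 1.9293 − (-8.8190)·(1.9293 − 3.7000) / (-8.8190 − 34.6530)
   = 1.9293 − (15.615803)/(-43.472000) = 2.288515

2.2885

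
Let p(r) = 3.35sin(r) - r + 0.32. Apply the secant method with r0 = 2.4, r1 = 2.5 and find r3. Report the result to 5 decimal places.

2.45181

p(2.4) = 0.1828017, p(2.5) = -0.1751183
r2 = 2.5000000 − (-0.1751183)·(2.5000000 − 2.4000000) / (-0.1751183 − 0.1828017) = 2.5000000 − (-0.0175118)/(-0.3579200) = 2.4510733
p(2.4510733) = 0.0026677
r3 = 2.4510733 − 0.0026677·(2.4510733 − 2.5000000) / (0.0026677 − (-0.1751183)) = 2.4510733 − (-0.0001305)/(0.1777860) = 2.4518075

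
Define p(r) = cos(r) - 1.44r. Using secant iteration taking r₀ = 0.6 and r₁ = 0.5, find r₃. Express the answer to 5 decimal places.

p(0.6) = -0.0386644, p(0.5) = 0.1575826
r₂ = 0.5000000 − 0.1575826·(0.5000000 − 0.6000000) / (0.1575826 − (-0.0386644)) = 0.5000000 − (-0.0157583)/(0.1962469) = 0.5802981
p(0.5802981) = 0.0006700
r₃ = 0.5802981 − 0.0006700·(0.5802981 − 0.5000000) / (0.0006700 − 0.1575826) = 0.5802981 − (0.0000538)/(-0.1569126) = 0.5806410

0.58064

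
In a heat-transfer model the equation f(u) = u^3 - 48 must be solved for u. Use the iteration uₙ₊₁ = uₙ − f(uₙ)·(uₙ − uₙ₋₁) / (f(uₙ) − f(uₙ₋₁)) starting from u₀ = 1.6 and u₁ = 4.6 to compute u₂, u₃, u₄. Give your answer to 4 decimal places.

3.0126, 3.4811, 3.6647

f(1.6) = -43.904000, f(4.6) = 49.336000
u₂ = 4.600000 − 49.336000·(4.600000 − 1.600000) / (49.336000 − (-43.904000)) = 4.600000 − (148.008000)/(93.240000) = 3.012613
f(3.012613) = -20.658026
u₃ = 3.012613 − (-20.658026)·(3.012613 − 4.600000) / (-20.658026 − 49.336000) = 3.012613 − (32.792290)/(-69.994026) = 3.481114
f(3.481114) = -5.815327
u₄ = 3.481114 − (-5.815327)·(3.481114 − 3.012613) / (-5.815327 − (-20.658026)) = 3.481114 − (-2.724488)/(14.842699) = 3.664671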